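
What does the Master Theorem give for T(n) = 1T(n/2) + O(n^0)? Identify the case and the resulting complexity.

Master Theorem for T(n) = 1T(n/2) + O(n^0):

a = 1, b = 2, c = 0
log_b(a) = log_2(1) = 0.0000

Case 2: c = 0 = log_2(1) = 0.0000
T(n) = O(n^0 log n) = O(log n)

For T(n) = 1T(n/2) + O(n^0): log_2(1) = 0.0000. This is Case 2 of the Master Theorem (c = log_b(a), equal work at all levels), giving O(log n).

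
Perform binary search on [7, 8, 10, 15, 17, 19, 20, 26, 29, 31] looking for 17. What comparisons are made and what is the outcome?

Binary search for 17 in [7, 8, 10, 15, 17, 19, 20, 26, 29, 31]:

lo=0, hi=9, mid=4, arr[mid]=17 -> Found target at index 4!

Binary search finds 17 at index 4 after 1 comparisons. The search repeatedly halves the search space by comparing with the middle element.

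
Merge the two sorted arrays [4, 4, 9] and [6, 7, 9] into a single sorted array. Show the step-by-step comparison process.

Merging process:

Compare 4 vs 6: take 4 from left. Merged: [4]
Compare 4 vs 6: take 4 from left. Merged: [4, 4]
Compare 9 vs 6: take 6 from right. Merged: [4, 4, 6]
Compare 9 vs 7: take 7 from right. Merged: [4, 4, 6, 7]
Compare 9 vs 9: take 9 from left. Merged: [4, 4, 6, 7, 9]
Append remaining from right: [9]. Merged: [4, 4, 6, 7, 9, 9]

Final merged array: [4, 4, 6, 7, 9, 9]
Total comparisons: 5

The merged array is [4, 4, 6, 7, 9, 9], requiring 5 comparisons. The merge step runs in O(n) time where n is the total number of elements.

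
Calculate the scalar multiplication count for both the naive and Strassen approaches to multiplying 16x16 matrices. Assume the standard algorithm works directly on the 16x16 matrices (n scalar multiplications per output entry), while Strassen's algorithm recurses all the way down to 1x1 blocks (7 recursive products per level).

Matrix multiplication for 16x16 matrices:

Standard algorithm: 16^3 = 4096 multiplications
Strassen's algorithm: 7^(log2(16)) = 7^4 = 2401 multiplications
Savings: 4096 - 2401 = 1695 multiplications

Standard: 4096 multiplications (16^3). Strassen: 2401 multiplications (7^4). Strassen reduces 8 recursive multiplications to 7 at each level.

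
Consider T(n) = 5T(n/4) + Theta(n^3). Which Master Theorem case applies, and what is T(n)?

Master Theorem for T(n) = 5T(n/4) + O(n^3):

a = 5, b = 4, c = 3
log_b(a) = log_4(5) = 1.1610

Case 3: c = 3 > log_4(5) = 1.1610
T(n) = O(n^3) = O(n^3)

For T(n) = 5T(n/4) + O(n^3): log_4(5) = 1.1610. This is Case 3 of the Master Theorem (c > log_b(a), work dominated by root), giving O(n^3).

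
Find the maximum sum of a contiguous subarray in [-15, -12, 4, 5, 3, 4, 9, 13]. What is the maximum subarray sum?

Using Kadane's algorithm on [-15, -12, 4, 5, 3, 4, 9, 13]:

Scanning through the array:
Position 1 (value -12): max_ending_here = -12, max_so_far = -12
Position 2 (value 4): max_ending_here = 4, max_so_far = 4
Position 3 (value 5): max_ending_here = 9, max_so_far = 9
Position 4 (value 3): max_ending_here = 12, max_so_far = 12
Position 5 (value 4): max_ending_here = 16, max_so_far = 16
Position 6 (value 9): max_ending_here = 25, max_so_far = 25
Position 7 (value 13): max_ending_here = 38, max_so_far = 38

Maximum subarray: [4, 5, 3, 4, 9, 13]
Maximum sum: 38

The maximum subarray is [4, 5, 3, 4, 9, 13] with sum 38. This subarray runs from index 2 to index 7.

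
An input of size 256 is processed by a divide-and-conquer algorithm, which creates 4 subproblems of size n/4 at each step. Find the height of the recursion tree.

For divide and conquer with division factor 4:

Problem sizes at each level:
Level 0: 256
Level 1: 64
Level 2: 16
Level 3: 4
Level 4: 1

The root is level 0 and the size-1 base case is level 4 (the tree spans levels 0 through 4, i.e. 5 levels counting the root), so the depth is the number of divisions: log_4(256) = 4

The recursion tree depth is log_4(256) = 4. At each level, the problem size is divided by 4, so it takes 4 divisions to reduce to a base case of size 1. The algorithm makes 4 recursive calls at each level.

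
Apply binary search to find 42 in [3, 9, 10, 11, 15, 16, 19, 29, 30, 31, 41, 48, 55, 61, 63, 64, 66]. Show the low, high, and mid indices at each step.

Binary search for 42 in [3, 9, 10, 11, 15, 16, 19, 29, 30, 31, 41, 48, 55, 61, 63, 64, 66]:

lo=0, hi=16, mid=8, arr[mid]=30 -> 30 < 42, search right half
lo=9, hi=16, mid=12, arr[mid]=55 -> 55 > 42, search left half
lo=9, hi=11, mid=10, arr[mid]=41 -> 41 < 42, search right half
lo=11, hi=11, mid=11, arr[mid]=48 -> 48 > 42, search left half
lo=11 > hi=10, target 42 not found

Binary search determines that 42 is not in the array after 4 comparisons. The search space was exhausted without finding the target.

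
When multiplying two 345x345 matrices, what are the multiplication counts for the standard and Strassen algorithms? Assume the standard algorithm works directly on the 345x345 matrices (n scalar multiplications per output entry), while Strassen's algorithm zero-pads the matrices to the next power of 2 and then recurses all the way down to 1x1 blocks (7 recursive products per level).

Matrix multiplication for 345x345 matrices:

Strassen's algorithm requires power-of-2 dimensions. Pad 345x345 to 512x512 (next power of 2).

Standard algorithm: 345^3 = 41063625 multiplications
Strassen's algorithm: 7^(log2(512)) = 7^9 = 40353607 multiplications
Savings: 41063625 - 40353607 = 710018 multiplications

Standard: 41063625 multiplications (345^3). Strassen: 40353607 multiplications (7^9, after padding to 512x512). Strassen reduces 8 recursive multiplications to 7 at each level.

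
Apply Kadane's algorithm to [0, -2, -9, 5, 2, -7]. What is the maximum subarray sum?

Using Kadane's algorithm on [0, -2, -9, 5, 2, -7]:

Scanning through the array:
Position 1 (value -2): max_ending_here = -2, max_so_far = 0
Position 2 (value -9): max_ending_here = -9, max_so_far = 0
Position 3 (value 5): max_ending_here = 5, max_so_far = 5
Position 4 (value 2): max_ending_here = 7, max_so_far = 7
Position 5 (value -7): max_ending_here = 0, max_so_far = 7

Maximum subarray: [5, 2]
Maximum sum: 7

The maximum subarray is [5, 2] with sum 7. This subarray runs from index 3 to index 4.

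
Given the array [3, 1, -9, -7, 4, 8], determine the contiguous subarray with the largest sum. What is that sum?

Using Kadane's algorithm on [3, 1, -9, -7, 4, 8]:

Scanning through the array:
Position 1 (value 1): max_ending_here = 4, max_so_far = 4
Position 2 (value -9): max_ending_here = -5, max_so_far = 4
Position 3 (value -7): max_ending_here = -7, max_so_far = 4
Position 4 (value 4): max_ending_here = 4, max_so_far = 4
Position 5 (value 8): max_ending_here = 12, max_so_far = 12

Maximum subarray: [4, 8]
Maximum sum: 12

The maximum subarray is [4, 8] with sum 12. This subarray runs from index 4 to index 5.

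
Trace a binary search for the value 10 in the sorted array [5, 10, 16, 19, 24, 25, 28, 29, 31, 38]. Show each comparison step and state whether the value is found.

Binary search for 10 in [5, 10, 16, 19, 24, 25, 28, 29, 31, 38]:

lo=0, hi=9, mid=4, arr[mid]=24 -> 24 > 10, search left half
lo=0, hi=3, mid=1, arr[mid]=10 -> Found target at index 1!

Binary search finds 10 at index 1 after 2 comparisons. The search repeatedly halves the search space by comparing with the middle element.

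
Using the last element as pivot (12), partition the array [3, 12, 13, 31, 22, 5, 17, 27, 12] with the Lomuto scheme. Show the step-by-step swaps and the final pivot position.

Lomuto partition with pivot = 12:

Initial array: [3, 12, 13, 31, 22, 5, 17, 27, 12]

arr[0]=3 <= 12: swap with position 0, array becomes [3, 12, 13, 31, 22, 5, 17, 27, 12]
arr[1]=12 <= 12: swap with position 1, array becomes [3, 12, 13, 31, 22, 5, 17, 27, 12]
arr[2]=13 > 12: no swap
arr[3]=31 > 12: no swap
arr[4]=22 > 12: no swap
arr[5]=5 <= 12: swap with position 2, array becomes [3, 12, 5, 31, 22, 13, 17, 27, 12]
arr[6]=17 > 12: no swap
arr[7]=27 > 12: no swap

Place pivot at position 3: [3, 12, 5, 12, 22, 13, 17, 27, 31]
Pivot position: 3

After partitioning with pivot 12, the array becomes [3, 12, 5, 12, 22, 13, 17, 27, 31]. The pivot is placed at index 3. All elements to the left of the pivot are <= 12, and all elements to the right are > 12.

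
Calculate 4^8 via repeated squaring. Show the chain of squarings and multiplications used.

Computing 4^8 by squaring (build up from 4^1; each line after the first costs one multiplication):

4^1 = 4
4^2 = (4^1)^2 = 4^2 = 16
4^4 = (4^2)^2 = 16^2 = 256
4^8 = (4^4)^2 = 256^2 = 65536

Result: 65536
Multiplications needed: 3 (3 lines after 4^1)

4^8 = 65536. Using exponentiation by squaring, this requires 3 multiplications. The key idea: if the exponent is even, square the half-power; if odd, multiply by the base once.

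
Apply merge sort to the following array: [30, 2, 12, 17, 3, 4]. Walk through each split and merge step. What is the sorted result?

Merge sort trace:

Split: [30, 2, 12, 17, 3, 4] -> [30, 2, 12] and [17, 3, 4]
  Split: [30, 2, 12] -> [30] and [2, 12]
    Split: [2, 12] -> [2] and [12]
    Merge: [2] + [12] -> [2, 12]
  Merge: [30] + [2, 12] -> [2, 12, 30]
  Split: [17, 3, 4] -> [17] and [3, 4]
    Split: [3, 4] -> [3] and [4]
    Merge: [3] + [4] -> [3, 4]
  Merge: [17] + [3, 4] -> [3, 4, 17]
Merge: [2, 12, 30] + [3, 4, 17] -> [2, 3, 4, 12, 17, 30]

Final sorted array: [2, 3, 4, 12, 17, 30]

The merge sort proceeds by recursively splitting the array and merging sorted halves.
After all merges, the sorted array is [2, 3, 4, 12, 17, 30].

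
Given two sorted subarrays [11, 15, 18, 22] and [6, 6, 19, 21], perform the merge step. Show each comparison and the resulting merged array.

Merging process:

Compare 11 vs 6: take 6 from right. Merged: [6]
Compare 11 vs 6: take 6 from right. Merged: [6, 6]
Compare 11 vs 19: take 11 from left. Merged: [6, 6, 11]
Compare 15 vs 19: take 15 from left. Merged: [6, 6, 11, 15]
Compare 18 vs 19: take 18 from left. Merged: [6, 6, 11, 15, 18]
Compare 22 vs 19: take 19 from right. Merged: [6, 6, 11, 15, 18, 19]
Compare 22 vs 21: take 21 from right. Merged: [6, 6, 11, 15, 18, 19, 21]
Append remaining from left: [22]. Merged: [6, 6, 11, 15, 18, 19, 21, 22]

Final merged array: [6, 6, 11, 15, 18, 19, 21, 22]
Total comparisons: 7

The merged array is [6, 6, 11, 15, 18, 19, 21, 22], requiring 7 comparisons. The merge step runs in O(n) time where n is the total number of elements.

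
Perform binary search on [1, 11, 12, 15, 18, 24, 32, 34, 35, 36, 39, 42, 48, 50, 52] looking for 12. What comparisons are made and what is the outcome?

Binary search for 12 in [1, 11, 12, 15, 18, 24, 32, 34, 35, 36, 39, 42, 48, 50, 52]:

lo=0, hi=14, mid=7, arr[mid]=34 -> 34 > 12, search left half
lo=0, hi=6, mid=3, arr[mid]=15 -> 15 > 12, search left half
lo=0, hi=2, mid=1, arr[mid]=11 -> 11 < 12, search right half
lo=2, hi=2, mid=2, arr[mid]=12 -> Found target at index 2!

Binary search finds 12 at index 2 after 4 comparisons. The search repeatedly halves the search space by comparing with the middle element.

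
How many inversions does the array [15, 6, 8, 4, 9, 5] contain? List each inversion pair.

Finding inversions in [15, 6, 8, 4, 9, 5]:

(0, 1): arr[0]=15 > arr[1]=6
(0, 2): arr[0]=15 > arr[2]=8
(0, 3): arr[0]=15 > arr[3]=4
(0, 4): arr[0]=15 > arr[4]=9
(0, 5): arr[0]=15 > arr[5]=5
(1, 3): arr[1]=6 > arr[3]=4
(1, 5): arr[1]=6 > arr[5]=5
(2, 3): arr[2]=8 > arr[3]=4
(2, 5): arr[2]=8 > arr[5]=5
(4, 5): arr[4]=9 > arr[5]=5

Total inversions: 10

The array has 10 inversion(s): (0,1), (0,2), (0,3), (0,4), (0,5), (1,3), (1,5), (2,3), (2,5), (4,5). Each pair (i,j) satisfies i < j and arr[i] > arr[j].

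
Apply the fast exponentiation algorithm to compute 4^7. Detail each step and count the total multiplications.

Computing 4^7 by squaring (build up from 4^1; each line after the first costs one multiplication):

4^1 = 4
4^2 = (4^1)^2 = 4^2 = 16
4^3 = 4 * 4^2 = 4 * 16 = 64
4^6 = (4^3)^2 = 64^2 = 4096
4^7 = 4 * 4^6 = 4 * 4096 = 16384

Result: 16384
Multiplications needed: 4 (4 lines after 4^1)

4^7 = 16384. Using exponentiation by squaring, this requires 4 multiplications. The key idea: if the exponent is even, square the half-power; if odd, multiply by the base once.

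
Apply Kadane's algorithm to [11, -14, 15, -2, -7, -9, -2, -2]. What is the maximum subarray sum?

Using Kadane's algorithm on [11, -14, 15, -2, -7, -9, -2, -2]:

Scanning through the array:
Position 1 (value -14): max_ending_here = -3, max_so_far = 11
Position 2 (value 15): max_ending_here = 15, max_so_far = 15
Position 3 (value -2): max_ending_here = 13, max_so_far = 15
Position 4 (value -7): max_ending_here = 6, max_so_far = 15
Position 5 (value -9): max_ending_here = -3, max_so_far = 15
Position 6 (value -2): max_ending_here = -2, max_so_far = 15
Position 7 (value -2): max_ending_here = -2, max_so_far = 15

Maximum subarray: [15]
Maximum sum: 15

The maximum subarray is [15] with sum 15. This subarray runs from index 2 to index 2.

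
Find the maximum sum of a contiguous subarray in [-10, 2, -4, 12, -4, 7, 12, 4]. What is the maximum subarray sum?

Using Kadane's algorithm on [-10, 2, -4, 12, -4, 7, 12, 4]:

Scanning through the array:
Position 1 (value 2): max_ending_here = 2, max_so_far = 2
Position 2 (value -4): max_ending_here = -2, max_so_far = 2
Position 3 (value 12): max_ending_here = 12, max_so_far = 12
Position 4 (value -4): max_ending_here = 8, max_so_far = 12
Position 5 (value 7): max_ending_here = 15, max_so_far = 15
Position 6 (value 12): max_ending_here = 27, max_so_far = 27
Position 7 (value 4): max_ending_here = 31, max_so_far = 31

Maximum subarray: [12, -4, 7, 12, 4]
Maximum sum: 31

The maximum subarray is [12, -4, 7, 12, 4] with sum 31. This subarray runs from index 3 to index 7.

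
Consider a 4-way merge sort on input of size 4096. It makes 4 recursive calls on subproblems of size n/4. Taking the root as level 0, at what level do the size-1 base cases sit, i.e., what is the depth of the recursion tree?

For divide and conquer with division factor 4:

Problem sizes at each level:
Level 0: 4096
Level 1: 1024
Level 2: 256
Level 3: 64
Level 4: 16
Level 5: 4
Level 6: 1

The root is level 0 and the size-1 base case is level 6 (the tree spans levels 0 through 6, i.e. 7 levels counting the root), so the depth is the number of divisions: log_4(4096) = 6

The recursion tree depth is log_4(4096) = 6. At each level, the problem size is divided by 4, so it takes 6 divisions to reduce to a base case of size 1. The algorithm makes 4 recursive calls at each level.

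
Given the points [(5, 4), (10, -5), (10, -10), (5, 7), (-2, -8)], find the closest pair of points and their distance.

Computing all pairwise distances among 5 points:

d((5, 4), (10, -5)) = 10.2956
d((5, 4), (10, -10)) = 14.8661
d((5, 4), (5, 7)) = 3.0 <-- minimum
d((5, 4), (-2, -8)) = 13.8924
d((10, -5), (10, -10)) = 5.0
d((10, -5), (5, 7)) = 13.0
d((10, -5), (-2, -8)) = 12.3693
d((10, -10), (5, 7)) = 17.72
d((10, -10), (-2, -8)) = 12.1655
d((5, 7), (-2, -8)) = 16.5529

Closest pair: (5, 4) and (5, 7) with distance 3.0

The closest pair is (5, 4) and (5, 7) with Euclidean distance 3.0. For 5 points, brute-force pairwise comparison is shown above. For large n, the divide-and-conquer algorithm (sort by x, recurse on halves, check the dividing strip) achieves O(n log n).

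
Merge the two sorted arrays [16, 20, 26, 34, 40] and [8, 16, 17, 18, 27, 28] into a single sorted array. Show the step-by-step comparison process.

Merging process:

Compare 16 vs 8: take 8 from right. Merged: [8]
Compare 16 vs 16: take 16 from left. Merged: [8, 16]
Compare 20 vs 16: take 16 from right. Merged: [8, 16, 16]
Compare 20 vs 17: take 17 from right. Merged: [8, 16, 16, 17]
Compare 20 vs 18: take 18 from right. Merged: [8, 16, 16, 17, 18]
Compare 20 vs 27: take 20 from left. Merged: [8, 16, 16, 17, 18, 20]
Compare 26 vs 27: take 26 from left. Merged: [8, 16, 16, 17, 18, 20, 26]
Compare 34 vs 27: take 27 from right. Merged: [8, 16, 16, 17, 18, 20, 26, 27]
Compare 34 vs 28: take 28 from right. Merged: [8, 16, 16, 17, 18, 20, 26, 27, 28]
Append remaining from left: [34, 40]. Merged: [8, 16, 16, 17, 18, 20, 26, 27, 28, 34, 40]

Final merged array: [8, 16, 16, 17, 18, 20, 26, 27, 28, 34, 40]
Total comparisons: 9

The merged array is [8, 16, 16, 17, 18, 20, 26, 27, 28, 34, 40], requiring 9 comparisons. The merge step runs in O(n) time where n is the total number of elements.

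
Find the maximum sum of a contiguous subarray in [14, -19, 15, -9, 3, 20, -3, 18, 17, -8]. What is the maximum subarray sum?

Using Kadane's algorithm on [14, -19, 15, -9, 3, 20, -3, 18, 17, -8]:

Scanning through the array:
Position 1 (value -19): max_ending_here = -5, max_so_far = 14
Position 2 (value 15): max_ending_here = 15, max_so_far = 15
Position 3 (value -9): max_ending_here = 6, max_so_far = 15
Position 4 (value 3): max_ending_here = 9, max_so_far = 15
Position 5 (value 20): max_ending_here = 29, max_so_far = 29
Position 6 (value -3): max_ending_here = 26, max_so_far = 29
Position 7 (value 18): max_ending_here = 44, max_so_far = 44
Position 8 (value 17): max_ending_here = 61, max_so_far = 61
Position 9 (value -8): max_ending_here = 53, max_so_far = 61

Maximum subarray: [15, -9, 3, 20, -3, 18, 17]
Maximum sum: 61

The maximum subarray is [15, -9, 3, 20, -3, 18, 17] with sum 61. This subarray runs from index 2 to index 8.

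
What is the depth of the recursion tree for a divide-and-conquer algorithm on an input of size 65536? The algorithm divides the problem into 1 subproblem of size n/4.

For divide and conquer with division factor 4:

Problem sizes at each level:
Level 0: 65536
Level 1: 16384
Level 2: 4096
Level 3: 1024
Level 4: 256
Level 5: 64
Level 6: 16
Level 7: 4
Level 8: 1

The root is level 0 and the size-1 base case is level 8 (the tree spans levels 0 through 8, i.e. 9 levels counting the root), so the depth is the number of divisions: log_4(65536) = 8

The recursion tree depth is log_4(65536) = 8. At each level, the problem size is divided by 4, so it takes 8 divisions to reduce to a base case of size 1. The algorithm makes 1 recursive call at each level.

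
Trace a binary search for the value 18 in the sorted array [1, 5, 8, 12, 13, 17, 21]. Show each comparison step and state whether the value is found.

Binary search for 18 in [1, 5, 8, 12, 13, 17, 21]:

lo=0, hi=6, mid=3, arr[mid]=12 -> 12 < 18, search right half
lo=4, hi=6, mid=5, arr[mid]=17 -> 17 < 18, search right half
lo=6, hi=6, mid=6, arr[mid]=21 -> 21 > 18, search left half
lo=6 > hi=5, target 18 not found

Binary search determines that 18 is not in the array after 3 comparisons. The search space was exhausted without finding the target.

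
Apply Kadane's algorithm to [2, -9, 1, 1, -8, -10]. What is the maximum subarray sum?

Using Kadane's algorithm on [2, -9, 1, 1, -8, -10]:

Scanning through the array:
Position 1 (value -9): max_ending_here = -7, max_so_far = 2
Position 2 (value 1): max_ending_here = 1, max_so_far = 2
Position 3 (value 1): max_ending_here = 2, max_so_far = 2
Position 4 (value -8): max_ending_here = -6, max_so_far = 2
Position 5 (value -10): max_ending_here = -10, max_so_far = 2

Maximum subarray: [2]
Maximum sum: 2

The maximum subarray is [2] with sum 2. This subarray runs from index 0 to index 0.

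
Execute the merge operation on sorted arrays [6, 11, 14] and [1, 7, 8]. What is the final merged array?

Merging process:

Compare 6 vs 1: take 1 from right. Merged: [1]
Compare 6 vs 7: take 6 from left. Merged: [1, 6]
Compare 11 vs 7: take 7 from right. Merged: [1, 6, 7]
Compare 11 vs 8: take 8 from right. Merged: [1, 6, 7, 8]
Append remaining from left: [11, 14]. Merged: [1, 6, 7, 8, 11, 14]

Final merged array: [1, 6, 7, 8, 11, 14]
Total comparisons: 4

The merged array is [1, 6, 7, 8, 11, 14], requiring 4 comparisons. The merge step runs in O(n) time where n is the total number of elements.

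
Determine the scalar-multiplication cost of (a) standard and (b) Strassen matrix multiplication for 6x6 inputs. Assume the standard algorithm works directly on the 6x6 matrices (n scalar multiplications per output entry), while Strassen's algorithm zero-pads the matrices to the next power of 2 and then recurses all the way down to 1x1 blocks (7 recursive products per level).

Matrix multiplication for 6x6 matrices:

Strassen's algorithm requires power-of-2 dimensions. Pad 6x6 to 8x8 (next power of 2).

Standard algorithm: 6^3 = 216 multiplications
Strassen's algorithm: 7^(log2(8)) = 7^3 = 343 multiplications
Difference: 216 - 343 = -127 (Strassen uses MORE here due to padding overhead — for small or just-over-power-of-2 n, padding can outweigh the per-level savings)

Standard: 216 multiplications (6^3). Strassen: 343 multiplications (7^3, after padding to 8x8). Strassen reduces 8 recursive multiplications to 7 at each level.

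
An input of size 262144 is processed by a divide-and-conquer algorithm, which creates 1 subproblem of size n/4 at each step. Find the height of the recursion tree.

For divide and conquer with division factor 4:

Problem sizes at each level:
Level 0: 262144
Level 1: 65536
Level 2: 16384
Level 3: 4096
Level 4: 1024
Level 5: 256
Level 6: 64
Level 7: 16
Level 8: 4
Level 9: 1

The root is level 0 and the size-1 base case is level 9 (the tree spans levels 0 through 9, i.e. 10 levels counting the root), so the depth is the number of divisions: log_4(262144) = 9

The recursion tree depth is log_4(262144) = 9. At each level, the problem size is divided by 4, so it takes 9 divisions to reduce to a base case of size 1. The algorithm makes 1 recursive call at each level.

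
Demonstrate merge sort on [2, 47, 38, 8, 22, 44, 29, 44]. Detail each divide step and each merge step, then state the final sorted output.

Merge sort trace:

Split: [2, 47, 38, 8, 22, 44, 29, 44] -> [2, 47, 38, 8] and [22, 44, 29, 44]
  Split: [2, 47, 38, 8] -> [2, 47] and [38, 8]
    Split: [2, 47] -> [2] and [47]
    Merge: [2] + [47] -> [2, 47]
    Split: [38, 8] -> [38] and [8]
    Merge: [38] + [8] -> [8, 38]
  Merge: [2, 47] + [8, 38] -> [2, 8, 38, 47]
  Split: [22, 44, 29, 44] -> [22, 44] and [29, 44]
    Split: [22, 44] -> [22] and [44]
    Merge: [22] + [44] -> [22, 44]
    Split: [29, 44] -> [29] and [44]
    Merge: [29] + [44] -> [29, 44]
  Merge: [22, 44] + [29, 44] -> [22, 29, 44, 44]
Merge: [2, 8, 38, 47] + [22, 29, 44, 44] -> [2, 8, 22, 29, 38, 44, 44, 47]

Final sorted array: [2, 8, 22, 29, 38, 44, 44, 47]

The merge sort proceeds by recursively splitting the array and merging sorted halves.
After all merges, the sorted array is [2, 8, 22, 29, 38, 44, 44, 47].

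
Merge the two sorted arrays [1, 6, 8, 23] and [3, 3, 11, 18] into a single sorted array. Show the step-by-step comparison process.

Merging process:

Compare 1 vs 3: take 1 from left. Merged: [1]
Compare 6 vs 3: take 3 from right. Merged: [1, 3]
Compare 6 vs 3: take 3 from right. Merged: [1, 3, 3]
Compare 6 vs 11: take 6 from left. Merged: [1, 3, 3, 6]
Compare 8 vs 11: take 8 from left. Merged: [1, 3, 3, 6, 8]
Compare 23 vs 11: take 11 from right. Merged: [1, 3, 3, 6, 8, 11]
Compare 23 vs 18: take 18 from right. Merged: [1, 3, 3, 6, 8, 11, 18]
Append remaining from left: [23]. Merged: [1, 3, 3, 6, 8, 11, 18, 23]

Final merged array: [1, 3, 3, 6, 8, 11, 18, 23]
Total comparisons: 7

The merged array is [1, 3, 3, 6, 8, 11, 18, 23], requiring 7 comparisons. The merge step runs in O(n) time where n is the total number of elements.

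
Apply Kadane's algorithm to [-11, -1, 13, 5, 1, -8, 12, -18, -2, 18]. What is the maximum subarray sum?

Using Kadane's algorithm on [-11, -1, 13, 5, 1, -8, 12, -18, -2, 18]:

Scanning through the array:
Position 1 (value -1): max_ending_here = -1, max_so_far = -1
Position 2 (value 13): max_ending_here = 13, max_so_far = 13
Position 3 (value 5): max_ending_here = 18, max_so_far = 18
Position 4 (value 1): max_ending_here = 19, max_so_far = 19
Position 5 (value -8): max_ending_here = 11, max_so_far = 19
Position 6 (value 12): max_ending_here = 23, max_so_far = 23
Position 7 (value -18): max_ending_here = 5, max_so_far = 23
Position 8 (value -2): max_ending_here = 3, max_so_far = 23
Position 9 (value 18): max_ending_here = 21, max_so_far = 23

Maximum subarray: [13, 5, 1, -8, 12]
Maximum sum: 23

The maximum subarray is [13, 5, 1, -8, 12] with sum 23. This subarray runs from index 2 to index 6.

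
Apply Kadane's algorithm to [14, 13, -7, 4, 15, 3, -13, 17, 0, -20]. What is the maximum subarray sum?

Using Kadane's algorithm on [14, 13, -7, 4, 15, 3, -13, 17, 0, -20]:

Scanning through the array:
Position 1 (value 13): max_ending_here = 27, max_so_far = 27
Position 2 (value -7): max_ending_here = 20, max_so_far = 27
Position 3 (value 4): max_ending_here = 24, max_so_far = 27
Position 4 (value 15): max_ending_here = 39, max_so_far = 39
Position 5 (value 3): max_ending_here = 42, max_so_far = 42
Position 6 (value -13): max_ending_here = 29, max_so_far = 42
Position 7 (value 17): max_ending_here = 46, max_so_far = 46
Position 8 (value 0): max_ending_here = 46, max_so_far = 46
Position 9 (value -20): max_ending_here = 26, max_so_far = 46

Maximum subarray: [14, 13, -7, 4, 15, 3, -13, 17]
Maximum sum: 46

The maximum subarray is [14, 13, -7, 4, 15, 3, -13, 17] with sum 46. This subarray runs from index 0 to index 7.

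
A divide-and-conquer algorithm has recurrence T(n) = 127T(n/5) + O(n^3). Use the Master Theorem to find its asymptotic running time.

Master Theorem for T(n) = 127T(n/5) + O(n^3):

a = 127, b = 5, c = 3
log_b(a) = log_5(127) = 3.0099

Case 1: c = 3 < log_5(127) = 3.0099
T(n) = O(n^(log_5 127))

For T(n) = 127T(n/5) + O(n^3): log_5(127) = 3.0099. This is Case 1 of the Master Theorem (c < log_b(a), work dominated by leaves), giving O(n^(log_5 127)).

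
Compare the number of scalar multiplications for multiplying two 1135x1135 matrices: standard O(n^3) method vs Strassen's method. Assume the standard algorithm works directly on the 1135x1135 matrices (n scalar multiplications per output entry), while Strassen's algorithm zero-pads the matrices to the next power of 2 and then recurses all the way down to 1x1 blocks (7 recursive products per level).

Matrix multiplication for 1135x1135 matrices:

Strassen's algorithm requires power-of-2 dimensions. Pad 1135x1135 to 2048x2048 (next power of 2).

Standard algorithm: 1135^3 = 1462135375 multiplications
Strassen's algorithm: 7^(log2(2048)) = 7^11 = 1977326743 multiplications
Difference: 1462135375 - 1977326743 = -515191368 (Strassen uses MORE here due to padding overhead — for small or just-over-power-of-2 n, padding can outweigh the per-level savings)

Standard: 1462135375 multiplications (1135^3). Strassen: 1977326743 multiplications (7^11, after padding to 2048x2048). Strassen reduces 8 recursive multiplications to 7 at each level.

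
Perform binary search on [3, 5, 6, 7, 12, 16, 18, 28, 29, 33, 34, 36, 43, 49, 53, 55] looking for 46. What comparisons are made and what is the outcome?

Binary search for 46 in [3, 5, 6, 7, 12, 16, 18, 28, 29, 33, 34, 36, 43, 49, 53, 55]:

lo=0, hi=15, mid=7, arr[mid]=28 -> 28 < 46, search right half
lo=8, hi=15, mid=11, arr[mid]=36 -> 36 < 46, search right half
lo=12, hi=15, mid=13, arr[mid]=49 -> 49 > 46, search left half
lo=12, hi=12, mid=12, arr[mid]=43 -> 43 < 46, search right half
lo=13 > hi=12, target 46 not found

Binary search determines that 46 is not in the array after 4 comparisons. The search space was exhausted without finding the target.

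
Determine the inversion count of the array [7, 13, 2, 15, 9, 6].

Finding inversions in [7, 13, 2, 15, 9, 6]:

(0, 2): arr[0]=7 > arr[2]=2
(0, 5): arr[0]=7 > arr[5]=6
(1, 2): arr[1]=13 > arr[2]=2
(1, 4): arr[1]=13 > arr[4]=9
(1, 5): arr[1]=13 > arr[5]=6
(3, 4): arr[3]=15 > arr[4]=9
(3, 5): arr[3]=15 > arr[5]=6
(4, 5): arr[4]=9 > arr[5]=6

Total inversions: 8

The array has 8 inversion(s): (0,2), (0,5), (1,2), (1,4), (1,5), (3,4), (3,5), (4,5). Each pair (i,j) satisfies i < j and arr[i] > arr[j].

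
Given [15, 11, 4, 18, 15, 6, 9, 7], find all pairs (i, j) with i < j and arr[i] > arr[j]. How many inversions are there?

Finding inversions in [15, 11, 4, 18, 15, 6, 9, 7]:

(0, 1): arr[0]=15 > arr[1]=11
(0, 2): arr[0]=15 > arr[2]=4
(0, 5): arr[0]=15 > arr[5]=6
(0, 6): arr[0]=15 > arr[6]=9
(0, 7): arr[0]=15 > arr[7]=7
(1, 2): arr[1]=11 > arr[2]=4
(1, 5): arr[1]=11 > arr[5]=6
(1, 6): arr[1]=11 > arr[6]=9
(1, 7): arr[1]=11 > arr[7]=7
(3, 4): arr[3]=18 > arr[4]=15
(3, 5): arr[3]=18 > arr[5]=6
(3, 6): arr[3]=18 > arr[6]=9
(3, 7): arr[3]=18 > arr[7]=7
(4, 5): arr[4]=15 > arr[5]=6
(4, 6): arr[4]=15 > arr[6]=9
(4, 7): arr[4]=15 > arr[7]=7
(6, 7): arr[6]=9 > arr[7]=7

Total inversions: 17

The array has 17 inversion(s): (0,1), (0,2), (0,5), (0,6), (0,7), (1,2), (1,5), (1,6), (1,7), (3,4), (3,5), (3,6), (3,7), (4,5), (4,6), (4,7), (6,7). Each pair (i,j) satisfies i < j and arr[i] > arr[j].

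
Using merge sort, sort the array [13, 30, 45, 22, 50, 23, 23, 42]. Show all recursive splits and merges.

Merge sort trace:

Split: [13, 30, 45, 22, 50, 23, 23, 42] -> [13, 30, 45, 22] and [50, 23, 23, 42]
  Split: [13, 30, 45, 22] -> [13, 30] and [45, 22]
    Split: [13, 30] -> [13] and [30]
    Merge: [13] + [30] -> [13, 30]
    Split: [45, 22] -> [45] and [22]
    Merge: [45] + [22] -> [22, 45]
  Merge: [13, 30] + [22, 45] -> [13, 22, 30, 45]
  Split: [50, 23, 23, 42] -> [50, 23] and [23, 42]
    Split: [50, 23] -> [50] and [23]
    Merge: [50] + [23] -> [23, 50]
    Split: [23, 42] -> [23] and [42]
    Merge: [23] + [42] -> [23, 42]
  Merge: [23, 50] + [23, 42] -> [23, 23, 42, 50]
Merge: [13, 22, 30, 45] + [23, 23, 42, 50] -> [13, 22, 23, 23, 30, 42, 45, 50]

Final sorted array: [13, 22, 23, 23, 30, 42, 45, 50]

The merge sort proceeds by recursively splitting the array and merging sorted halves.
After all merges, the sorted array is [13, 22, 23, 23, 30, 42, 45, 50].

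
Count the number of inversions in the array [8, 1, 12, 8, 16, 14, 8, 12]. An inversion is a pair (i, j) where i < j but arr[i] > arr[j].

Finding inversions in [8, 1, 12, 8, 16, 14, 8, 12]:

(0, 1): arr[0]=8 > arr[1]=1
(2, 3): arr[2]=12 > arr[3]=8
(2, 6): arr[2]=12 > arr[6]=8
(4, 5): arr[4]=16 > arr[5]=14
(4, 6): arr[4]=16 > arr[6]=8
(4, 7): arr[4]=16 > arr[7]=12
(5, 6): arr[5]=14 > arr[6]=8
(5, 7): arr[5]=14 > arr[7]=12

Total inversions: 8

The array has 8 inversion(s): (0,1), (2,3), (2,6), (4,5), (4,6), (4,7), (5,6), (5,7). Each pair (i,j) satisfies i < j and arr[i] > arr[j].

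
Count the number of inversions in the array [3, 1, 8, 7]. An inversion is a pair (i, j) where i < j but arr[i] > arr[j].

Finding inversions in [3, 1, 8, 7]:

(0, 1): arr[0]=3 > arr[1]=1
(2, 3): arr[2]=8 > arr[3]=7

Total inversions: 2

The array has 2 inversion(s): (0,1), (2,3). Each pair (i,j) satisfies i < j and arr[i] > arr[j].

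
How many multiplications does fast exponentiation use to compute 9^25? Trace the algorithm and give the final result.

Computing 9^25 by squaring (build up from 9^1; each line after the first costs one multiplication):

9^1 = 9
9^2 = (9^1)^2 = 9^2 = 81
9^3 = 9 * 9^2 = 9 * 81 = 729
9^6 = (9^3)^2 = 729^2 = 531441
9^12 = (9^6)^2 = 531441^2 = 282429536481
9^24 = (9^12)^2 = 282429536481^2 = 79766443076872509863361
9^25 = 9 * 9^24 = 9 * 79766443076872509863361 = 717897987691852588770249

Result: 717897987691852588770249
Multiplications needed: 6 (6 lines after 9^1)

9^25 = 717897987691852588770249. Using exponentiation by squaring, this requires 6 multiplications. The key idea: if the exponent is even, square the half-power; if odd, multiply by the base once.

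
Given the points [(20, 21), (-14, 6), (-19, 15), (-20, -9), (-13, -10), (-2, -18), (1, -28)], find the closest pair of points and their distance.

Computing all pairwise distances among 7 points:

d((20, 21), (-14, 6)) = 37.1618
d((20, 21), (-19, 15)) = 39.4588
d((20, 21), (-20, -9)) = 50.0
d((20, 21), (-13, -10)) = 45.2769
d((20, 21), (-2, -18)) = 44.7772
d((20, 21), (1, -28)) = 52.5547
d((-14, 6), (-19, 15)) = 10.2956
d((-14, 6), (-20, -9)) = 16.1555
d((-14, 6), (-13, -10)) = 16.0312
d((-14, 6), (-2, -18)) = 26.8328
d((-14, 6), (1, -28)) = 37.1618
d((-19, 15), (-20, -9)) = 24.0208
d((-19, 15), (-13, -10)) = 25.7099
d((-19, 15), (-2, -18)) = 37.1214
d((-19, 15), (1, -28)) = 47.4236
d((-20, -9), (-13, -10)) = 7.0711 <-- minimum
d((-20, -9), (-2, -18)) = 20.1246
d((-20, -9), (1, -28)) = 28.3196
d((-13, -10), (-2, -18)) = 13.6015
d((-13, -10), (1, -28)) = 22.8035
d((-2, -18), (1, -28)) = 10.4403

Closest pair: (-20, -9) and (-13, -10) with distance 7.0711

The closest pair is (-20, -9) and (-13, -10) with Euclidean distance 7.0711. For 7 points, brute-force pairwise comparison is shown above. For large n, the divide-and-conquer algorithm (sort by x, recurse on halves, check the dividing strip) achieves O(n log n).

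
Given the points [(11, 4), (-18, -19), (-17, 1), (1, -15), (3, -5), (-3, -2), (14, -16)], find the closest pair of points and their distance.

Computing all pairwise distances among 7 points:

d((11, 4), (-18, -19)) = 37.0135
d((11, 4), (-17, 1)) = 28.1603
d((11, 4), (1, -15)) = 21.4709
d((11, 4), (3, -5)) = 12.0416
d((11, 4), (-3, -2)) = 15.2315
d((11, 4), (14, -16)) = 20.2237
d((-18, -19), (-17, 1)) = 20.025
d((-18, -19), (1, -15)) = 19.4165
d((-18, -19), (3, -5)) = 25.2389
d((-18, -19), (-3, -2)) = 22.6716
d((-18, -19), (14, -16)) = 32.1403
d((-17, 1), (1, -15)) = 24.0832
d((-17, 1), (3, -5)) = 20.8806
d((-17, 1), (-3, -2)) = 14.3178
d((-17, 1), (14, -16)) = 35.3553
d((1, -15), (3, -5)) = 10.198
d((1, -15), (-3, -2)) = 13.6015
d((1, -15), (14, -16)) = 13.0384
d((3, -5), (-3, -2)) = 6.7082 <-- minimum
d((3, -5), (14, -16)) = 15.5563
d((-3, -2), (14, -16)) = 22.0227

Closest pair: (3, -5) and (-3, -2) with distance 6.7082

The closest pair is (3, -5) and (-3, -2) with Euclidean distance 6.7082. For 7 points, brute-force pairwise comparison is shown above. For large n, the divide-and-conquer algorithm (sort by x, recurse on halves, check the dividing strip) achieves O(n log n).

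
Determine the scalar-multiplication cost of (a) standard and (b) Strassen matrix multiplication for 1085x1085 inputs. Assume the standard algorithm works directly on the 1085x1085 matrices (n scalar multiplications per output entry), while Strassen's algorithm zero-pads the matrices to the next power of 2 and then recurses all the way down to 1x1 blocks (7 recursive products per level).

Matrix multiplication for 1085x1085 matrices:

Strassen's algorithm requires power-of-2 dimensions. Pad 1085x1085 to 2048x2048 (next power of 2).

Standard algorithm: 1085^3 = 1277289125 multiplications
Strassen's algorithm: 7^(log2(2048)) = 7^11 = 1977326743 multiplications
Difference: 1277289125 - 1977326743 = -700037618 (Strassen uses MORE here due to padding overhead — for small or just-over-power-of-2 n, padding can outweigh the per-level savings)

Standard: 1277289125 multiplications (1085^3). Strassen: 1977326743 multiplications (7^11, after padding to 2048x2048). Strassen reduces 8 recursive multiplications to 7 at each level.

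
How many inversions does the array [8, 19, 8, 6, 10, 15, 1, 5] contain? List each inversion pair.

Finding inversions in [8, 19, 8, 6, 10, 15, 1, 5]:

(0, 3): arr[0]=8 > arr[3]=6
(0, 6): arr[0]=8 > arr[6]=1
(0, 7): arr[0]=8 > arr[7]=5
(1, 2): arr[1]=19 > arr[2]=8
(1, 3): arr[1]=19 > arr[3]=6
(1, 4): arr[1]=19 > arr[4]=10
(1, 5): arr[1]=19 > arr[5]=15
(1, 6): arr[1]=19 > arr[6]=1
(1, 7): arr[1]=19 > arr[7]=5
(2, 3): arr[2]=8 > arr[3]=6
(2, 6): arr[2]=8 > arr[6]=1
(2, 7): arr[2]=8 > arr[7]=5
(3, 6): arr[3]=6 > arr[6]=1
(3, 7): arr[3]=6 > arr[7]=5
(4, 6): arr[4]=10 > arr[6]=1
(4, 7): arr[4]=10 > arr[7]=5
(5, 6): arr[5]=15 > arr[6]=1
(5, 7): arr[5]=15 > arr[7]=5

Total inversions: 18

The array has 18 inversion(s): (0,3), (0,6), (0,7), (1,2), (1,3), (1,4), (1,5), (1,6), (1,7), (2,3), (2,6), (2,7), (3,6), (3,7), (4,6), (4,7), (5,6), (5,7). Each pair (i,j) satisfies i < j and arr[i] > arr[j].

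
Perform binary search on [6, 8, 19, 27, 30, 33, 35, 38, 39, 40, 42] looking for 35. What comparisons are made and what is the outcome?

Binary search for 35 in [6, 8, 19, 27, 30, 33, 35, 38, 39, 40, 42]:

lo=0, hi=10, mid=5, arr[mid]=33 -> 33 < 35, search right half
lo=6, hi=10, mid=8, arr[mid]=39 -> 39 > 35, search left half
lo=6, hi=7, mid=6, arr[mid]=35 -> Found target at index 6!

Binary search finds 35 at index 6 after 3 comparisons. The search repeatedly halves the search space by comparing with the middle element.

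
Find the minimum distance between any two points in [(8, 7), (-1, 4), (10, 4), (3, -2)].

Computing all pairwise distances among 4 points:

d((8, 7), (-1, 4)) = 9.4868
d((8, 7), (10, 4)) = 3.6056 <-- minimum
d((8, 7), (3, -2)) = 10.2956
d((-1, 4), (10, 4)) = 11.0
d((-1, 4), (3, -2)) = 7.2111
d((10, 4), (3, -2)) = 9.2195

Closest pair: (8, 7) and (10, 4) with distance 3.6056

The closest pair is (8, 7) and (10, 4) with Euclidean distance 3.6056. For 4 points, brute-force pairwise comparison is shown above. For large n, the divide-and-conquer algorithm (sort by x, recurse on halves, check the dividing strip) achieves O(n log n).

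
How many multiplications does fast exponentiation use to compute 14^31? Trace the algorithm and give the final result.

Computing 14^31 by squaring (build up from 14^1; each line after the first costs one multiplication):

14^1 = 14
14^2 = (14^1)^2 = 14^2 = 196
14^3 = 14 * 14^2 = 14 * 196 = 2744
14^6 = (14^3)^2 = 2744^2 = 7529536
14^7 = 14 * 14^6 = 14 * 7529536 = 105413504
14^14 = (14^7)^2 = 105413504^2 = 11112006825558016
14^15 = 14 * 14^14 = 14 * 11112006825558016 = 155568095557812224
14^30 = (14^15)^2 = 155568095557812224^2 = 24201432355484595421941037243826176
14^31 = 14 * 14^30 = 14 * 24201432355484595421941037243826176 = 338820052976784335907174521413566464

Result: 338820052976784335907174521413566464
Multiplications needed: 8 (8 lines after 14^1)

14^31 = 338820052976784335907174521413566464. Using exponentiation by squaring, this requires 8 multiplications. The key idea: if the exponent is even, square the half-power; if odd, multiply by the base once.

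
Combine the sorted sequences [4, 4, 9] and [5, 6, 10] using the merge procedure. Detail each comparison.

Merging process:

Compare 4 vs 5: take 4 from left. Merged: [4]
Compare 4 vs 5: take 4 from left. Merged: [4, 4]
Compare 9 vs 5: take 5 from right. Merged: [4, 4, 5]
Compare 9 vs 6: take 6 from right. Merged: [4, 4, 5, 6]
Compare 9 vs 10: take 9 from left. Merged: [4, 4, 5, 6, 9]
Append remaining from right: [10]. Merged: [4, 4, 5, 6, 9, 10]

Final merged array: [4, 4, 5, 6, 9, 10]
Total comparisons: 5

The merged array is [4, 4, 5, 6, 9, 10], requiring 5 comparisons. The merge step runs in O(n) time where n is the total number of elements.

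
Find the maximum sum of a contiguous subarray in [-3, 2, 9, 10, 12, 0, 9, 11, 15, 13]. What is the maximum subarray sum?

Using Kadane's algorithm on [-3, 2, 9, 10, 12, 0, 9, 11, 15, 13]:

Scanning through the array:
Position 1 (value 2): max_ending_here = 2, max_so_far = 2
Position 2 (value 9): max_ending_here = 11, max_so_far = 11
Position 3 (value 10): max_ending_here = 21, max_so_far = 21
Position 4 (value 12): max_ending_here = 33, max_so_far = 33
Position 5 (value 0): max_ending_here = 33, max_so_far = 33
Position 6 (value 9): max_ending_here = 42, max_so_far = 42
Position 7 (value 11): max_ending_here = 53, max_so_far = 53
Position 8 (value 15): max_ending_here = 68, max_so_far = 68
Position 9 (value 13): max_ending_here = 81, max_so_far = 81

Maximum subarray: [2, 9, 10, 12, 0, 9, 11, 15, 13]
Maximum sum: 81

The maximum subarray is [2, 9, 10, 12, 0, 9, 11, 15, 13] with sum 81. This subarray runs from index 1 to index 9.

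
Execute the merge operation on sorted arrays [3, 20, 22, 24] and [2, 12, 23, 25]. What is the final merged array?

Merging process:

Compare 3 vs 2: take 2 from right. Merged: [2]
Compare 3 vs 12: take 3 from left. Merged: [2, 3]
Compare 20 vs 12: take 12 from right. Merged: [2, 3, 12]
Compare 20 vs 23: take 20 from left. Merged: [2, 3, 12, 20]
Compare 22 vs 23: take 22 from left. Merged: [2, 3, 12, 20, 22]
Compare 24 vs 23: take 23 from right. Merged: [2, 3, 12, 20, 22, 23]
Compare 24 vs 25: take 24 from left. Merged: [2, 3, 12, 20, 22, 23, 24]
Append remaining from right: [25]. Merged: [2, 3, 12, 20, 22, 23, 24, 25]

Final merged array: [2, 3, 12, 20, 22, 23, 24, 25]
Total comparisons: 7

The merged array is [2, 3, 12, 20, 22, 23, 24, 25], requiring 7 comparisons. The merge step runs in O(n) time where n is the total number of elements.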